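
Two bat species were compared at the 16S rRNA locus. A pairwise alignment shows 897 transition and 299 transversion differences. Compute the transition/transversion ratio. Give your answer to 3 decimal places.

R = 897/299 = 3.000.

3.000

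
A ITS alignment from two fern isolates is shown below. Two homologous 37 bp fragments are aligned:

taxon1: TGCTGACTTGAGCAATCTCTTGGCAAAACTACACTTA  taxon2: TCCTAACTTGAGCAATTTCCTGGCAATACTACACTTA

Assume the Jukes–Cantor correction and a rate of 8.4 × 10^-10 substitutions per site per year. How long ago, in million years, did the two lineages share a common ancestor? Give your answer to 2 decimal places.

The sequences differ at 5 of 37 sites (2, 5, 17, 20, 27), so p = 5/37 ≈ 0.135135.
d = −(3/4) ln(1 − 4p/3) = −0.75 ln(1 − 0.18018) = −0.75 ln(0.81982)
  = −0.75 × (-0.198670) = 0.149003 substitutions/site.
Under a molecular clock d = 2μt, so t = d/(2μ) = 0.149003 / (2 × 8.4 × 10^-10) = 88.69 million years.

88.69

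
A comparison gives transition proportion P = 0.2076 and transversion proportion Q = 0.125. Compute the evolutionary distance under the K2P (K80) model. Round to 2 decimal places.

Under the Kimura two-parameter model, d = −½ ln(1 − 2P − Q) − ¼ ln(1 − 2Q).
1 − 2P − Q = 0.4598, giving −½ ln(0.4598) = 0.388482.
1 − 2Q = 0.75, giving −¼ ln(0.75) = 0.071921.
d = 0.388482 + 0.071921 = 0.460403.

0.46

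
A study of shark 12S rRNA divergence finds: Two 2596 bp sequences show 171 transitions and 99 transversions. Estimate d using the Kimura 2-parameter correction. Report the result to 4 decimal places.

P = 171/2596 ≈ 0.065871 and Q = 99/2596 ≈ 0.038136.
Under the Kimura two-parameter model, d = −½ ln(1 − 2P − Q) − ¼ ln(1 − 2Q).
1 − 2P − Q = 0.830122, giving −½ ln(0.830122) = 0.093091.
1 − 2Q = 0.923728, giving −¼ ln(0.923728) = 0.019834.
d = 0.093091 + 0.019834 = 0.112925.

0.1129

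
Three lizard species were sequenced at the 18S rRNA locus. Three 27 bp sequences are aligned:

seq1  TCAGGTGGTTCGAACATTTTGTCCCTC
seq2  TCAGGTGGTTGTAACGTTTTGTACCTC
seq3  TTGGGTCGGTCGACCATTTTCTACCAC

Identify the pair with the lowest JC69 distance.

seq1 and seq2

seq1–seq2: 4/27 differ, p = 0.148, d = 0.165.
seq1–seq3: 8/27 differ, p = 0.296, d = 0.377.
seq2–seq3: 10/27 differ, p = 0.370, d = 0.511.
The smallest distance is between seq1 and seq2.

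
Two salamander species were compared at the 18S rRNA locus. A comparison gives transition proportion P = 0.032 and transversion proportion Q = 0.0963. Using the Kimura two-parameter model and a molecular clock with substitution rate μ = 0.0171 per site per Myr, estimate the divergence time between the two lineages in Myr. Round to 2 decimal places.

4.12

Under the Kimura two-parameter model, d = −½ ln(1 − 2P − Q) − ¼ ln(1 − 2Q).
1 − 2P − Q = 0.8397, giving −½ ln(0.8397) = 0.087355.
1 − 2Q = 0.8074, giving −¼ ln(0.8074) = 0.053484.
d = 0.087355 + 0.053484 = 0.140839.
Under a molecular clock d = 2μt, so t = d/(2μ) = 0.140839 / (2 × 0.0171) = 4.12 Myr.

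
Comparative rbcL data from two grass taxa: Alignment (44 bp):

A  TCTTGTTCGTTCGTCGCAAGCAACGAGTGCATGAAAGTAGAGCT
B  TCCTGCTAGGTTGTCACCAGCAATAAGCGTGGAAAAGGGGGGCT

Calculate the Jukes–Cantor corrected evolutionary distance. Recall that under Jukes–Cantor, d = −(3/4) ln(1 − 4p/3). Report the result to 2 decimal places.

The sequences differ at 17 of 44 sites, so p = 17/44 ≈ 0.386364.
d = −(3/4) ln(1 − 4p/3) = −0.75 ln(1 − 0.515152) = −0.75 ln(0.484848)
  = −0.75 × (-0.723920) = 0.542940 substitutions/site.

0.54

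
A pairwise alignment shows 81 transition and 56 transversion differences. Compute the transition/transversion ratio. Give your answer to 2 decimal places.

R = 81/56 = 1.446428… ≈ 1.45 (to 2 d.p.).

1.45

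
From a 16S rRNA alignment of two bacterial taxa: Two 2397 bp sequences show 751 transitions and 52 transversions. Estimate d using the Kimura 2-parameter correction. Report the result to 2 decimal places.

0.53

P = 751/2397 ≈ 0.313308 and Q = 52/2397 ≈ 0.021694.
Under the Kimura two-parameter model, d = −½ ln(1 − 2P − Q) − ¼ ln(1 − 2Q).
1 − 2P − Q = 0.35169, giving −½ ln(0.35169) = 0.522503.
1 − 2Q = 0.956612, giving −¼ ln(0.956612) = 0.011089.
d = 0.522503 + 0.011089 = 0.533592.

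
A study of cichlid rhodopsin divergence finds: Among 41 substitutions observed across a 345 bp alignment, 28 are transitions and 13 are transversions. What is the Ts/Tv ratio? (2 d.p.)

R = 28/13 = 2.153846… ≈ 2.15 (to 2 d.p.).

2.15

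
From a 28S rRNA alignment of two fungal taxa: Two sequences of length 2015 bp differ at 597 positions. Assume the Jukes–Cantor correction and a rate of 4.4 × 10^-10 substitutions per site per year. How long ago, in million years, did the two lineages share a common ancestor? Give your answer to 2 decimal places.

p = 597/2015 ≈ 0.296278.
d = −(3/4) ln(1 − 4p/3) = −0.75 ln(1 − 0.395037) = −0.75 ln(0.604963)
  = −0.75 × (-0.502588) = 0.376941 substitutions/site.
Under a molecular clock d = 2μt, so t = d/(2μ) = 0.376941 / (2 × 4.4 × 10^-10) = 428.34 million years.

428.34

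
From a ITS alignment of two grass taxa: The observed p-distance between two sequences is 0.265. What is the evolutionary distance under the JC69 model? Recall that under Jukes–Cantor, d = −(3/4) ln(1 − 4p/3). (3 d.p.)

0.327

d = −(3/4) ln(1 − 4p/3) = −0.75 ln(1 − 0.353333) = −0.75 ln(0.646667)
  = −0.75 × (-0.435924) = 0.326943 substitutions/site.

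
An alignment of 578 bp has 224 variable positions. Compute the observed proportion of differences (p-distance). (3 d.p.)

p = 224/578 = 0.387543… ≈ 0.388 (to 3 d.p.).

0.388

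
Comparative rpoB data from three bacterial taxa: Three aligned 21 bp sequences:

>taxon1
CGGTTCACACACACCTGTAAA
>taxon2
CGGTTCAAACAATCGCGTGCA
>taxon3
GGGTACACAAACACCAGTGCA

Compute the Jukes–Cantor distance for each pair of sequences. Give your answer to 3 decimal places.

d(taxon1,taxon2) = 0.441, d(taxon1,taxon3) = 0.360, d(taxon2,taxon3) = 0.532

taxon1–taxon2: 7/21 sites differ → p ≈ 0.333333, d = −0.75 ln(1 − 0.444444) = 0.440839 ≈ 0.441.
taxon1–taxon3: 6/21 sites differ → p ≈ 0.285714, d = −0.75 ln(1 − 0.380952) = 0.359679 ≈ 0.360.
taxon2–taxon3: 8/21 sites differ → p ≈ 0.380952, d = −0.75 ln(1 − 0.507936) = 0.531860 ≈ 0.532.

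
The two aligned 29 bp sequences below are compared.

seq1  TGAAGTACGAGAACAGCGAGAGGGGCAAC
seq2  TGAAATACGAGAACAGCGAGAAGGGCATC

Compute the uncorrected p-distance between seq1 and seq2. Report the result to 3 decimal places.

0.103

The sequences differ at 3 of 29 positions (sites 5, 22, 28).
p = 3/29 = 0.103448… ≈ 0.103 (to 3 d.p.).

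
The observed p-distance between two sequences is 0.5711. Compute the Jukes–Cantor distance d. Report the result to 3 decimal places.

1.075

d = −(3/4) ln(1 − 4p/3) = −0.75 ln(1 − 0.761467) = −0.75 ln(0.238533)
  = −0.75 × (-1.433248) = 1.074936 substitutions/site.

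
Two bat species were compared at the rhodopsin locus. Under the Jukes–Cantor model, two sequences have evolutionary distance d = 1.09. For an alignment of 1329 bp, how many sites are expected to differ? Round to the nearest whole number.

764

Invert JC69: p = (3/4)(1 − e^(−4d/3)) = 0.75 × (1 − e^(-1.453333)) = 0.75 × (1 − 0.233790) = 0.574658.
Expected differing sites = pL ≈ 0.574658 × 1329 = 763.720482 ≈ 764.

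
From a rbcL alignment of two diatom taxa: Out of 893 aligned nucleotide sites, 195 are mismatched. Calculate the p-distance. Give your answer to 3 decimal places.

0.218

p = 195/893 = 0.218365… ≈ 0.218 (to 3 d.p.).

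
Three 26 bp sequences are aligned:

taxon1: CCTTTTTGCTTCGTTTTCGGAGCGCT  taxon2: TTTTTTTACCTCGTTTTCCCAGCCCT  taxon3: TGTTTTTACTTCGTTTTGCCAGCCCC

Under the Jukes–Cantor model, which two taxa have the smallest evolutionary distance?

taxon2 and taxon3

taxon1–taxon2: 7/26 differ, p = 0.269, d = 0.334.
taxon1–taxon3: 8/26 differ, p = 0.308, d = 0.396.
taxon2–taxon3: 4/26 differ, p = 0.154, d = 0.172.
The smallest distance is between taxon2 and taxon3.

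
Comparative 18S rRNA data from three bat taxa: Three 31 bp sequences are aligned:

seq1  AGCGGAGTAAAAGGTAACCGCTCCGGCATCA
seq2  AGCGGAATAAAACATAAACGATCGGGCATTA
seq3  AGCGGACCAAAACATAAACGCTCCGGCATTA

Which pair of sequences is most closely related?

seq2 and seq3

seq1–seq2: 7/31 differ, p = 0.226, d = 0.269.
seq1–seq3: 6/31 differ, p = 0.194, d = 0.224.
seq2–seq3: 4/31 differ, p = 0.129, d = 0.142.
The smallest distance is between seq2 and seq3.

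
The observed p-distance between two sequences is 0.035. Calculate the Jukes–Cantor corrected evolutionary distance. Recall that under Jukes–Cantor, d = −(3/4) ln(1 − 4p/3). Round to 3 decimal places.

d = −(3/4) ln(1 − 4p/3) = −0.75 ln(1 − 0.046667) = −0.75 ln(0.953333)
  = −0.75 × (-0.047791) = 0.035843 substitutions/site.

0.036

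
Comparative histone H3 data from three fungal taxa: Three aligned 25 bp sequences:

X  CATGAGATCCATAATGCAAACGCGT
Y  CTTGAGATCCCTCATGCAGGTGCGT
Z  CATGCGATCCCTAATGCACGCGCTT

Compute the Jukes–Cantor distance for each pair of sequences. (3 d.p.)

d(X,Y) = 0.289, d(X,Z) = 0.233, d(Y,Z) = 0.289

X–Y: 6/25 sites differ → p = 0.24, d = −0.75 ln(1 − 0.32) = 0.289247 ≈ 0.289.
X–Z: 5/25 sites differ → p = 0.2, d = −0.75 ln(1 − 0.266667) = 0.232617 ≈ 0.233.
Y–Z: 6/25 sites differ → p = 0.24, d = −0.75 ln(1 − 0.32) = 0.289247 ≈ 0.289.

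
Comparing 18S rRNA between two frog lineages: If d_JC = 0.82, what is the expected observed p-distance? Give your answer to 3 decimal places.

0.499

p = (3/4)(1 − e^(−4d/3)) = 0.75 × (1 − e^(-1.093333)) = 0.75 × (1 − 0.335098) = 0.498677.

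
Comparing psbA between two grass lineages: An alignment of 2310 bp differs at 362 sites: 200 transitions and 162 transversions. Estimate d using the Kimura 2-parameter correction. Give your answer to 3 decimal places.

0.177

P = 200/2310 ≈ 0.08658 and Q = 162/2310 ≈ 0.07013.
Under the Kimura two-parameter model, d = −½ ln(1 − 2P − Q) − ¼ ln(1 − 2Q).
1 − 2P − Q = 0.75671, giving −½ ln(0.75671) = 0.139388.
1 − 2Q = 0.85974, giving −¼ ln(0.85974) = 0.037781.
d = 0.139388 + 0.037781 = 0.177169.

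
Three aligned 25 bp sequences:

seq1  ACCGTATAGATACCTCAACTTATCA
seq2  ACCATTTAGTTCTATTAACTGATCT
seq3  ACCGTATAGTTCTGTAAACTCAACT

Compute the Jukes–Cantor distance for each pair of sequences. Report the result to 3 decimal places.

d(seq1,seq2) = 0.490, d(seq1,seq3) = 0.417, d(seq2,seq3) = 0.289

seq1–seq2: 9/25 sites differ → p = 0.36, d = −0.75 ln(1 − 0.48) = 0.490445 ≈ 0.490.
seq1–seq3: 8/25 sites differ → p = 0.32, d = −0.75 ln(1 − 0.426667) = 0.417216 ≈ 0.417.
seq2–seq3: 6/25 sites differ → p = 0.24, d = −0.75 ln(1 − 0.32) = 0.289247 ≈ 0.289.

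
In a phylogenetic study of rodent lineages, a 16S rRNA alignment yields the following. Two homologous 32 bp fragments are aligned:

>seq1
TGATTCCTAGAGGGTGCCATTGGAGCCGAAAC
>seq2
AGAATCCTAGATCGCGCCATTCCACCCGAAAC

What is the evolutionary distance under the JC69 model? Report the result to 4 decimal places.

0.3041

The sequences differ at 8 of 32 sites (1, 4, 12, 13, 15, 22, 23, 25), so p = 8/32 = 0.25.
d = −(3/4) ln(1 − 4p/3) = −0.75 ln(1 − 0.333333) = −0.75 ln(0.666667)
  = −0.75 × (-0.405465) = 0.304099 substitutions/site.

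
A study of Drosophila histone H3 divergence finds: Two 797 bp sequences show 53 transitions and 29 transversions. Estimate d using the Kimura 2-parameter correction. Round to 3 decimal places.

0.112

P = 53/797 ≈ 0.066499 and Q = 29/797 ≈ 0.036386.
Under the Kimura two-parameter model, d = −½ ln(1 − 2P − Q) − ¼ ln(1 − 2Q).
1 − 2P − Q = 0.830616, giving −½ ln(0.830616) = 0.092794.
1 − 2Q = 0.927228, giving −¼ ln(0.927228) = 0.018889.
d = 0.092794 + 0.018889 = 0.111683.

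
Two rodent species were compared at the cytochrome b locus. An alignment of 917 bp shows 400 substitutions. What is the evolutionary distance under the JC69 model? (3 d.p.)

0.654

p = 400/917 ≈ 0.436205.
d = −(3/4) ln(1 − 4p/3) = −0.75 ln(1 − 0.581607) = −0.75 ln(0.418393)
  = −0.75 × (-0.871334) = 0.653501 substitutions/site.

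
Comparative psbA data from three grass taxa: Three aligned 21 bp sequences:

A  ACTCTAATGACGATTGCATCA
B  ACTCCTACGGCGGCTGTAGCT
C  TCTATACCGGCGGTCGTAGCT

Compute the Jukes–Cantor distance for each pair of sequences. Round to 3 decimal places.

d(A,B) = 0.635, d(A,C) = 0.756, d(B,C) = 0.441

A–B: 9/21 sites differ → p ≈ 0.428571, d = −0.75 ln(1 − 0.571428) = 0.635472 ≈ 0.635.
A–C: 10/21 sites differ → p ≈ 0.47619, d = −0.75 ln(1 − 0.63492) = 0.755729 ≈ 0.756.
B–C: 7/21 sites differ → p ≈ 0.333333, d = −0.75 ln(1 − 0.444444) = 0.440839 ≈ 0.441.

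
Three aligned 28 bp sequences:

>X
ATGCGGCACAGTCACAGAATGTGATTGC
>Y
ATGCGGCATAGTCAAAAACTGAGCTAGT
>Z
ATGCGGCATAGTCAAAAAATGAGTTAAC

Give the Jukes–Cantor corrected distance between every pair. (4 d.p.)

X–Y: 8/28 sites differ → p ≈ 0.285714, d = −0.75 ln(1 − 0.380952) = 0.359679 ≈ 0.3597.
X–Z: 7/28 sites differ → p = 0.25, d = −0.75 ln(1 − 0.333333) = 0.304098 ≈ 0.3041.
Y–Z: 4/28 sites differ → p ≈ 0.142857, d = −0.75 ln(1 − 0.190476) = 0.158482 ≈ 0.1585.

d(X,Y) = 0.3597, d(X,Z) = 0.3041, d(Y,Z) = 0.1585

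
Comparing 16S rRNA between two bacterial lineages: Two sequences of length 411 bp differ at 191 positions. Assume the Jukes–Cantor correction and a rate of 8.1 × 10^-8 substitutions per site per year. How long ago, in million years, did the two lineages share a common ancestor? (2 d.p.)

p = 191/411 ≈ 0.46472.
d = −(3/4) ln(1 − 4p/3) = −0.75 ln(1 − 0.619627) = −0.75 ln(0.380373)
  = −0.75 × (-0.966603) = 0.724952 substitutions/site.
Under a molecular clock d = 2μt, so t = d/(2μ) = 0.724952 / (2 × 8.1 × 10^-8) = 4.48 million years.

4.48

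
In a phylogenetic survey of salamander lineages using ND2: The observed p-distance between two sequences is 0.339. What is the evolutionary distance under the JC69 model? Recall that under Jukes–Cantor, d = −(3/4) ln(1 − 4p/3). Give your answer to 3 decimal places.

0.451

d = −(3/4) ln(1 − 4p/3) = −0.75 ln(1 − 0.452) = −0.75 ln(0.548)
  = −0.75 × (-0.601480) = 0.451110 substitutions/site.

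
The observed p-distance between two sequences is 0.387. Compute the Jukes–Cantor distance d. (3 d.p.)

0.544

d = −(3/4) ln(1 − 4p/3) = −0.75 ln(1 − 0.516) = −0.75 ln(0.484)
  = −0.75 × (-0.725670) = 0.544253 substitutions/site.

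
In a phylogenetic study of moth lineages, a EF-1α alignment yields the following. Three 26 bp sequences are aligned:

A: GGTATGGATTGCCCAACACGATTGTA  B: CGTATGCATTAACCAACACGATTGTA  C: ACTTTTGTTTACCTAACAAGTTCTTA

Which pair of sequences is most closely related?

A–B: 4/26 differ, p = 0.154, d = 0.172.
A–C: 11/26 differ, p = 0.423, d = 0.623.
B–C: 12/26 differ, p = 0.462, d = 0.717.
The smallest distance is between A and B.

A and B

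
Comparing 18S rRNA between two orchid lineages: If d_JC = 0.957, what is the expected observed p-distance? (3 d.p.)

0.541

p = (3/4)(1 − e^(−4d/3)) = 0.75 × (1 − e^(-1.276)) = 0.75 × (1 − 0.279152) = 0.540636.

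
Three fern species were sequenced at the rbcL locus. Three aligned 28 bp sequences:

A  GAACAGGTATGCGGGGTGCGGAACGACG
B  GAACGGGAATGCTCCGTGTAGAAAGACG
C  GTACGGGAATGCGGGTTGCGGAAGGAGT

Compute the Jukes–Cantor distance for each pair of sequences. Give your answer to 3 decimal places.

A–B: 8/28 sites differ → p ≈ 0.285714, d = −0.75 ln(1 − 0.380952) = 0.359679 ≈ 0.360.
A–C: 7/28 sites differ → p = 0.25, d = −0.75 ln(1 − 0.333333) = 0.304098 ≈ 0.304.
B–C: 10/28 sites differ → p ≈ 0.357143, d = −0.75 ln(1 − 0.476191) = 0.484971 ≈ 0.485.

d(A,B) = 0.360, d(A,C) = 0.304, d(B,C) = 0.485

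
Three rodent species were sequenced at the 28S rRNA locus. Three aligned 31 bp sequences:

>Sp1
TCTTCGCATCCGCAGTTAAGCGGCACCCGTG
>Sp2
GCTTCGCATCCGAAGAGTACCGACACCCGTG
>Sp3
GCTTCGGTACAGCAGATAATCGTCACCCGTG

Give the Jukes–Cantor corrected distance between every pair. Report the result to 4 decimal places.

Sp1–Sp2: 7/31 sites differ → p ≈ 0.225806, d = −0.75 ln(1 − 0.301075) = 0.268659 ≈ 0.2687.
Sp1–Sp3: 8/31 sites differ → p ≈ 0.258065, d = −0.75 ln(1 − 0.344087) = 0.316295 ≈ 0.3163.
Sp2–Sp3: 9/31 sites differ → p ≈ 0.290323, d = −0.75 ln(1 − 0.387097) = 0.367161 ≈ 0.3672.

d(Sp1,Sp2) = 0.2687, d(Sp1,Sp3) = 0.3163, d(Sp2,Sp3) = 0.3672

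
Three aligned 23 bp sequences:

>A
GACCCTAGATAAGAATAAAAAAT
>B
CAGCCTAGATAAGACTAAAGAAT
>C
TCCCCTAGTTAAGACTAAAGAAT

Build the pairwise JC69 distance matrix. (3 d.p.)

d(A,B) = 0.198, d(A,C) = 0.257, d(B,C) = 0.198

A–B: 4/23 sites differ → p ≈ 0.173913, d = −0.75 ln(1 − 0.231884) = 0.197861 ≈ 0.198.
A–C: 5/23 sites differ → p ≈ 0.217391, d = −0.75 ln(1 − 0.289855) = 0.256715 ≈ 0.257.
B–C: 4/23 sites differ → p ≈ 0.173913, d = −0.75 ln(1 − 0.231884) = 0.197861 ≈ 0.198.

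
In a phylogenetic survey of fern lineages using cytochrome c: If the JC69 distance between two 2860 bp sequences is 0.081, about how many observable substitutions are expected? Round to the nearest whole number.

220

Invert JC69: p = (3/4)(1 − e^(−4d/3)) = 0.75 × (1 − e^(-0.108)) = 0.75 × (1 − 0.897628) = 0.076779.
Expected differing sites = pL ≈ 0.076779 × 2860 = 219.58794 ≈ 220.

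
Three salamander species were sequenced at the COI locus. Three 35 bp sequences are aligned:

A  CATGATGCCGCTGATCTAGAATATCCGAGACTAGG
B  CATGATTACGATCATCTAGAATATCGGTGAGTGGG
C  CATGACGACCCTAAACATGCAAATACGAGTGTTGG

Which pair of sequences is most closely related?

A and B

A–B: 8/35 differ, p = 0.229, d = 0.273.
A–C: 13/35 differ, p = 0.371, d = 0.513.
B–C: 15/35 differ, p = 0.429, d = 0.635.
The smallest distance is between A and B.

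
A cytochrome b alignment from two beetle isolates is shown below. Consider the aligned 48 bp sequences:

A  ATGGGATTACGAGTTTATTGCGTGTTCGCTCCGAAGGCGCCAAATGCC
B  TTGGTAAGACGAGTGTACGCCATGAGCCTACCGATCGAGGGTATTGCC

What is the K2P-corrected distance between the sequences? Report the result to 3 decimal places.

0.693

Of 48 sites, 3 differences are transitions and 18 are transversions, so P = 3/48 = 0.0625 and Q = 18/48 = 0.375.
Under the Kimura two-parameter model, d = −½ ln(1 − 2P − Q) − ¼ ln(1 − 2Q).
1 − 2P − Q = 0.5, giving −½ ln(0.5) = 0.346574.
1 − 2Q = 0.25, giving −¼ ln(0.25) = 0.346574.
d = 0.346574 + 0.346574 = 0.693148.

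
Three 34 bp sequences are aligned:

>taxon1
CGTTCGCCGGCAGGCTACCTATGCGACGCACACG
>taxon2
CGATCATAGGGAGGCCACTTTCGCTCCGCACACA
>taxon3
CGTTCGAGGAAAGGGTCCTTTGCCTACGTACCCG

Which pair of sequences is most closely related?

taxon1–taxon2: 12/34 differ, p = 0.353, d = 0.477.
taxon1–taxon3: 13/34 differ, p = 0.382, d = 0.535.
taxon2–taxon3: 15/34 differ, p = 0.441, d = 0.665.
The smallest distance is between taxon1 and taxon2.

taxon1 and taxon2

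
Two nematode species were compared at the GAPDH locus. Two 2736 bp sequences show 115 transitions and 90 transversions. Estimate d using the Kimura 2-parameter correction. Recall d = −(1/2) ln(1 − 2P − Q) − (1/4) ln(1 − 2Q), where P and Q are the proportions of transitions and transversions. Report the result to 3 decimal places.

0.079

P = 115/2736 ≈ 0.042032 and Q = 90/2736 ≈ 0.032895.
Under the Kimura two-parameter model, d = −½ ln(1 − 2P − Q) − ¼ ln(1 − 2Q).
1 − 2P − Q = 0.883041, giving −½ ln(0.883041) = 0.062192.
1 − 2Q = 0.93421, giving −¼ ln(0.93421) = 0.017014.
d = 0.062192 + 0.017014 = 0.079206.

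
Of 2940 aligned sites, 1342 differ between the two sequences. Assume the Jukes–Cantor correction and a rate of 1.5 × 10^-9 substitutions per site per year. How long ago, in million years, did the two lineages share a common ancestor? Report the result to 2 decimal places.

p = 1342/2940 ≈ 0.456463.
d = −(3/4) ln(1 − 4p/3) = −0.75 ln(1 − 0.608617) = −0.75 ln(0.391383)
  = −0.75 × (-0.938069) = 0.703552 substitutions/site.
Under a molecular clock d = 2μt, so t = d/(2μ) = 0.703552 / (2 × 1.5 × 10^-9) = 234.52 million years.

234.52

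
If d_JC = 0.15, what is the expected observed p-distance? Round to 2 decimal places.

p = (3/4)(1 − e^(−4d/3)) = 0.75 × (1 − e^(-0.2)) = 0.75 × (1 − 0.818731) = 0.135952.

0.14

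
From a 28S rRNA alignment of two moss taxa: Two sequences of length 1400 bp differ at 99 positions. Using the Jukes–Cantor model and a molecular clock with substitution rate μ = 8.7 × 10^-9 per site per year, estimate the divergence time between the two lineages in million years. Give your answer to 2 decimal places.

4.27

p = 99/1400 ≈ 0.070714.
d = −(3/4) ln(1 − 4p/3) = −0.75 ln(1 − 0.094285) = −0.75 ln(0.905715)
  = −0.75 × (-0.099031) = 0.074273 substitutions/site.
Under a molecular clock d = 2μt, so t = d/(2μ) = 0.074273 / (2 × 8.7 × 10^-9) = 4.27 million years.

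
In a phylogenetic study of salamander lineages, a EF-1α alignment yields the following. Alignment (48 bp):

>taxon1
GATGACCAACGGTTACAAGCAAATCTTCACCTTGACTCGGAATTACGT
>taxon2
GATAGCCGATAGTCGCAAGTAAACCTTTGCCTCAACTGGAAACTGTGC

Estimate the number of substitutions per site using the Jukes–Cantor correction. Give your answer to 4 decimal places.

The sequences differ at 19 of 48 sites, so p = 19/48 ≈ 0.395833.
d = −(3/4) ln(1 − 4p/3) = −0.75 ln(1 − 0.527777) = −0.75 ln(0.472223)
  = −0.75 × (-0.750304) = 0.562728 substitutions/site.

0.5627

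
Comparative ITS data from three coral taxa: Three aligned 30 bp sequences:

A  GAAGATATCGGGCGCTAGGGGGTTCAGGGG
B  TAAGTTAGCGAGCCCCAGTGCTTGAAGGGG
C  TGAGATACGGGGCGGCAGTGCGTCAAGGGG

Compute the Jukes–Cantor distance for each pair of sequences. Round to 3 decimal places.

d(A,B) = 0.503, d(A,C) = 0.441, d(B,C) = 0.383

A–B: 11/30 sites differ → p ≈ 0.366667, d = −0.75 ln(1 − 0.488889) = 0.503376 ≈ 0.503.
A–C: 10/30 sites differ → p ≈ 0.333333, d = −0.75 ln(1 − 0.444444) = 0.440839 ≈ 0.441.
B–C: 9/30 sites differ → p = 0.3, d = −0.75 ln(1 − 0.4) = 0.383119 ≈ 0.383.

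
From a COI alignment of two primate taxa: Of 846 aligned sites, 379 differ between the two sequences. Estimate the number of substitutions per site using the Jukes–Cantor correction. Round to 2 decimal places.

p = 379/846 ≈ 0.447991.
d = −(3/4) ln(1 − 4p/3) = −0.75 ln(1 − 0.597321) = −0.75 ln(0.402679)
  = −0.75 × (-0.909616) = 0.682212 substitutions/site.

0.68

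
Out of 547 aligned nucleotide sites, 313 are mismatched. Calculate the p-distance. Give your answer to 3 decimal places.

0.572

p = 313/547 = 0.572212… ≈ 0.572 (to 3 d.p.).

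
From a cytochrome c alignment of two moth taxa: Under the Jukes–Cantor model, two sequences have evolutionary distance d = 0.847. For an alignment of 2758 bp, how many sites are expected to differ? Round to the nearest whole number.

Invert JC69: p = (3/4)(1 − e^(−4d/3)) = 0.75 × (1 − e^(-1.129333)) = 0.75 × (1 − 0.323249) = 0.507563.
Expected differing sites = pL ≈ 0.507563 × 2758 = 1399.858754 ≈ 1400.

1400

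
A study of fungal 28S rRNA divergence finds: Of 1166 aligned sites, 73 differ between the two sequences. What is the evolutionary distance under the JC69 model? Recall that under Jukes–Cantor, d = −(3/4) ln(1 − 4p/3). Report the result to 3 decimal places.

p = 73/1166 ≈ 0.062607.
d = −(3/4) ln(1 − 4p/3) = −0.75 ln(1 − 0.083476) = −0.75 ln(0.916524)
  = −0.75 × (-0.087167) = 0.065375 substitutions/site.

0.065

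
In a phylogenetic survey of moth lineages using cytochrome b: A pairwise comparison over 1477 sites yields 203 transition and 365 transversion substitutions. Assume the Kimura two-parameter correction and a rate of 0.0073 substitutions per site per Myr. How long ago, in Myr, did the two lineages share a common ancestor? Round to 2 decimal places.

P = 203/1477 ≈ 0.137441 and Q = 365/1477 ≈ 0.247123.
Under the Kimura two-parameter model, d = −½ ln(1 − 2P − Q) − ¼ ln(1 − 2Q).
1 − 2P − Q = 0.477995, giving −½ ln(0.477995) = 0.369078.
1 − 2Q = 0.505754, giving −¼ ln(0.505754) = 0.170426.
d = 0.369078 + 0.170426 = 0.539504.
Under a molecular clock d = 2μt, so t = d/(2μ) = 0.539504 / (2 × 0.0073) = 36.95 Myr.

36.95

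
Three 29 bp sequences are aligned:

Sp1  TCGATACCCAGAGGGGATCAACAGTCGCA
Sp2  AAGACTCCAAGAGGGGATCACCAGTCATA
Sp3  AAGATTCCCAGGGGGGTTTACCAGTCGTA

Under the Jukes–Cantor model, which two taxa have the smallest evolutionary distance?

Sp1–Sp2: 8/29 differ, p = 0.276, d = 0.344.
Sp1–Sp3: 8/29 differ, p = 0.276, d = 0.344.
Sp2–Sp3: 6/29 differ, p = 0.207, d = 0.242.
The smallest distance is between Sp2 and Sp3.

Sp2 and Sp3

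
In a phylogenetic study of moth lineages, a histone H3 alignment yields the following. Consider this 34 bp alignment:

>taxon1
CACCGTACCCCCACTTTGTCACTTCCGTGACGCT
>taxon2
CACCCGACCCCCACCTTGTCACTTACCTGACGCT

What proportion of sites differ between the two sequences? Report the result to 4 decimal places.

0.1471

The sequences differ at 5 of 34 positions (sites 5, 6, 15, 25, 27).
p = 5/34 = 0.147058… ≈ 0.1471 (to 4 d.p.).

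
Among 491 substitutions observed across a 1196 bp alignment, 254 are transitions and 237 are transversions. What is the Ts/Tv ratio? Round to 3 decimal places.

1.072

R = 254/237 = 1.071729… ≈ 1.072 (to 3 d.p.).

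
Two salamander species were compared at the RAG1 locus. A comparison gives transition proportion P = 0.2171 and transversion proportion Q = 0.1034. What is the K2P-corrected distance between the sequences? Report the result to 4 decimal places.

0.4436

Under the Kimura two-parameter model, d = −½ ln(1 − 2P − Q) − ¼ ln(1 − 2Q).
1 − 2P − Q = 0.4624, giving −½ ln(0.4624) = 0.385662.
1 − 2Q = 0.7932, giving −¼ ln(0.7932) = 0.057920.
d = 0.385662 + 0.057920 = 0.443582.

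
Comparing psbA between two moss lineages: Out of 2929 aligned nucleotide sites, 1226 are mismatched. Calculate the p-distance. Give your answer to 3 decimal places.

p = 1226/2929 = 0.418572… ≈ 0.419 (to 3 d.p.).

0.419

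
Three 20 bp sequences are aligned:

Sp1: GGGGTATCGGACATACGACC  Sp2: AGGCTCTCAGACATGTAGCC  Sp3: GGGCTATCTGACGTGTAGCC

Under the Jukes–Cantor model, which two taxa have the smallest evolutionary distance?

Sp2 and Sp3

Sp1–Sp2: 8/20 differ, p = 0.400, d = 0.572.
Sp1–Sp3: 7/20 differ, p = 0.350, d = 0.471.
Sp2–Sp3: 4/20 differ, p = 0.200, d = 0.233.
The smallest distance is between Sp2 and Sp3.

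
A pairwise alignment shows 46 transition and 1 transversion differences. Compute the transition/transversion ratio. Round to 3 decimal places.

46.000

R = 46/1 = 46.000.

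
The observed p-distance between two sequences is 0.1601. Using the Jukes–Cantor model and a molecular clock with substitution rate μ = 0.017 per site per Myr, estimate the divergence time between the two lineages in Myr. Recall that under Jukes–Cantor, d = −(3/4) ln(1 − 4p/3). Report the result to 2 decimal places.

5.30

d = −(3/4) ln(1 − 4p/3) = −0.75 ln(1 − 0.213467) = −0.75 ln(0.786533)
  = −0.75 × (-0.240121) = 0.180091 substitutions/site.
Under a molecular clock d = 2μt, so t = d/(2μ) = 0.180091 / (2 × 0.017) = 5.30 Myr.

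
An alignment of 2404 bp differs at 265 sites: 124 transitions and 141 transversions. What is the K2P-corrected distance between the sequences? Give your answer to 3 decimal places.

0.119

P = 124/2404 ≈ 0.051581 and Q = 141/2404 ≈ 0.058652.
Under the Kimura two-parameter model, d = −½ ln(1 − 2P − Q) − ¼ ln(1 − 2Q).
1 − 2P − Q = 0.838186, giving −½ ln(0.838186) = 0.088258.
1 − 2Q = 0.882696, giving −¼ ln(0.882696) = 0.031194.
d = 0.088258 + 0.031194 = 0.119452.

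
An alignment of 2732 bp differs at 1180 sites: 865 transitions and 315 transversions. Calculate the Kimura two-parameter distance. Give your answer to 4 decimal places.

P = 865/2732 ≈ 0.316618 and Q = 315/2732 ≈ 0.1153.
Under the Kimura two-parameter model, d = −½ ln(1 − 2P − Q) − ¼ ln(1 − 2Q).
1 − 2P − Q = 0.251464, giving −½ ln(0.251464) = 0.690228.
1 − 2Q = 0.7694, giving −¼ ln(0.7694) = 0.065536.
d = 0.690228 + 0.065536 = 0.755764.

0.7558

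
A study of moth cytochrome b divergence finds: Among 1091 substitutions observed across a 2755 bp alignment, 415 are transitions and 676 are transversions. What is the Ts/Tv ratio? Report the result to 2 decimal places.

R = 415/676 = 0.613905… ≈ 0.61 (to 2 d.p.).

0.61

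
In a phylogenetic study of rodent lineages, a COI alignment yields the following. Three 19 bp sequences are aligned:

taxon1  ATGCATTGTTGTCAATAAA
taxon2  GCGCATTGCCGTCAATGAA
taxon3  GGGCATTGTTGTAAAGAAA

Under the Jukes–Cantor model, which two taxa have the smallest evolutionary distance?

taxon1–taxon2: 5/19 differ, p = 0.263, d = 0.324.
taxon1–taxon3: 4/19 differ, p = 0.211, d = 0.247.
taxon2–taxon3: 6/19 differ, p = 0.316, d = 0.410.
The smallest distance is between taxon1 and taxon3.

taxon1 and taxon3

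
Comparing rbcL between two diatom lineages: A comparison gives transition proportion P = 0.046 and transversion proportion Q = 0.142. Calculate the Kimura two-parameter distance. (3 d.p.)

Under the Kimura two-parameter model, d = −½ ln(1 − 2P − Q) − ¼ ln(1 − 2Q).
1 − 2P − Q = 0.766, giving −½ ln(0.766) = 0.133287.
1 − 2Q = 0.716, giving −¼ ln(0.716) = 0.083519.
d = 0.133287 + 0.083519 = 0.216806.

0.217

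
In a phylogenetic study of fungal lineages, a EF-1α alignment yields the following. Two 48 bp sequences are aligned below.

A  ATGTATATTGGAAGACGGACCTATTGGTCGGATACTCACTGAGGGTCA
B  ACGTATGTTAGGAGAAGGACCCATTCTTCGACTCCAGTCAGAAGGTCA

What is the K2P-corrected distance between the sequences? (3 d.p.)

0.444

Of 48 sites, 7 differences are transitions and 9 are transversions, so P = 7/48 ≈ 0.145833 and Q = 9/48 = 0.1875.
Under the Kimura two-parameter model, d = −½ ln(1 − 2P − Q) − ¼ ln(1 − 2Q).
1 − 2P − Q = 0.520834, giving −½ ln(0.520834) = 0.326162.
1 − 2Q = 0.625, giving −¼ ln(0.625) = 0.117501.
d = 0.326162 + 0.117501 = 0.443663.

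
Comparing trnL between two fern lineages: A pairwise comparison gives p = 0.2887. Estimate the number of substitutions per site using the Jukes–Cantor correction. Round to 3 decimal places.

d = −(3/4) ln(1 − 4p/3) = −0.75 ln(1 − 0.384933) = −0.75 ln(0.615067)
  = −0.75 × (-0.486024) = 0.364518 substitutions/site.

0.365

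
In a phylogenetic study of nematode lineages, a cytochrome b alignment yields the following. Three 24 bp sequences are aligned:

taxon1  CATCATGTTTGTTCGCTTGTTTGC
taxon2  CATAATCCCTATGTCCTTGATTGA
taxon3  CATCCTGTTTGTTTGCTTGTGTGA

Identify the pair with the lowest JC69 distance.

taxon1–taxon2: 10/24 differ, p = 0.417, d = 0.608.
taxon1–taxon3: 4/24 differ, p = 0.167, d = 0.188.
taxon2–taxon3: 10/24 differ, p = 0.417, d = 0.608.
The smallest distance is between taxon1 and taxon3.

taxon1 and taxon3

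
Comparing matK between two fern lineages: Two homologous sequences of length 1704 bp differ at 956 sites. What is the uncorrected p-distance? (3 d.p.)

p = 956/1704 = 0.561032… ≈ 0.561 (to 3 d.p.).

0.561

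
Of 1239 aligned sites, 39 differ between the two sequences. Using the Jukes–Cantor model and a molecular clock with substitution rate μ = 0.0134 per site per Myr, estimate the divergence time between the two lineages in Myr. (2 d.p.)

1.20

p = 39/1239 ≈ 0.031477.
d = −(3/4) ln(1 − 4p/3) = −0.75 ln(1 − 0.041969) = −0.75 ln(0.958031)
  = −0.75 × (-0.042875) = 0.032156 substitutions/site.
Under a molecular clock d = 2μt, so t = d/(2μ) = 0.032156 / (2 × 0.0134) = 1.20 Myr.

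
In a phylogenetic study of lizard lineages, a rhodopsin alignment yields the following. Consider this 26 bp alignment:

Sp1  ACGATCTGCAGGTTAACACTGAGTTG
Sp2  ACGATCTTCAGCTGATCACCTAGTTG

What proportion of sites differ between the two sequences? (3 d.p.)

0.231

The sequences differ at 6 of 26 positions (sites 8, 12, 14, 16, 20, 21).
p = 6/26 = 0.230769… ≈ 0.231 (to 3 d.p.).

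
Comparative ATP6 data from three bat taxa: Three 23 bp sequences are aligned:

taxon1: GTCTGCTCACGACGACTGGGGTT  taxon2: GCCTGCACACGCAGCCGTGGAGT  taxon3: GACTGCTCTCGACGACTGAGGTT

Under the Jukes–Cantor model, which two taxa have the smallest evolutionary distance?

taxon1–taxon2: 9/23 differ, p = 0.391, d = 0.553.
taxon1–taxon3: 3/23 differ, p = 0.130, d = 0.143.
taxon2–taxon3: 11/23 differ, p = 0.478, d = 0.761.
The smallest distance is between taxon1 and taxon3.

taxon1 and taxon3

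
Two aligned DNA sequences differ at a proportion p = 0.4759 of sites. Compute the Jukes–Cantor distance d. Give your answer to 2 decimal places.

0.75

d = −(3/4) ln(1 − 4p/3) = −0.75 ln(1 − 0.634533) = −0.75 ln(0.365467)
  = −0.75 × (-1.006579) = 0.754934 substitutions/site.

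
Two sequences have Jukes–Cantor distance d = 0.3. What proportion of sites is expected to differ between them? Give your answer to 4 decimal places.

p = (3/4)(1 − e^(−4d/3)) = 0.75 × (1 − e^(-0.4)) = 0.75 × (1 − 0.670320) = 0.247260.

0.2473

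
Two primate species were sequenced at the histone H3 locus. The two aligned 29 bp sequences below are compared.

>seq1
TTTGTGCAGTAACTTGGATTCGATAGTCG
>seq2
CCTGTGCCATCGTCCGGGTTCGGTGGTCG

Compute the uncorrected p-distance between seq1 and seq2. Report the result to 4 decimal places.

0.4138

The sequences differ at 12 of 29 positions.
p = 12/29 = 0.413793… ≈ 0.4138 (to 4 d.p.).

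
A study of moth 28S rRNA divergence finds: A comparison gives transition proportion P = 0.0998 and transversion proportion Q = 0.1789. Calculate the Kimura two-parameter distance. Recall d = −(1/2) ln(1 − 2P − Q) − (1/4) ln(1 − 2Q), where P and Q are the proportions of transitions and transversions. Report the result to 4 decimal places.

0.3485

Under the Kimura two-parameter model, d = −½ ln(1 − 2P − Q) − ¼ ln(1 − 2Q).
1 − 2P − Q = 0.6215, giving −½ ln(0.6215) = 0.237810.
1 − 2Q = 0.6422, giving −¼ ln(0.6422) = 0.110714.
d = 0.237810 + 0.110714 = 0.348524.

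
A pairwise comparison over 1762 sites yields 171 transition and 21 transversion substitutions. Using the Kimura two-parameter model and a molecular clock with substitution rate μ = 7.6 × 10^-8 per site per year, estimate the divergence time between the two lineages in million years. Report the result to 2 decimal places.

0.80

P = 171/1762 ≈ 0.097049 and Q = 21/1762 ≈ 0.011918.
Under the Kimura two-parameter model, d = −½ ln(1 − 2P − Q) − ¼ ln(1 − 2Q).
1 − 2P − Q = 0.793984, giving −½ ln(0.793984) = 0.115346.
1 − 2Q = 0.976164, giving −¼ ln(0.976164) = 0.006031.
d = 0.115346 + 0.006031 = 0.121377.
Under a molecular clock d = 2μt, so t = d/(2μ) = 0.121377 / (2 × 7.6 × 10^-8) = 0.80 million years.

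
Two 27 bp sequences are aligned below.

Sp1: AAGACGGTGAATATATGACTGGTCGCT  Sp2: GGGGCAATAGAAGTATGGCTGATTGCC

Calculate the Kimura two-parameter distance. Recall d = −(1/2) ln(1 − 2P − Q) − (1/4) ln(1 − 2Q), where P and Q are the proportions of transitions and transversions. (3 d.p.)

Of 27 sites, 12 differences are transitions and 1 are transversions, so P = 12/27 ≈ 0.444444 and Q = 1/27 ≈ 0.037037.
Under the Kimura two-parameter model, d = −½ ln(1 − 2P − Q) − ¼ ln(1 − 2Q).
1 − 2P − Q = 0.074075, giving −½ ln(0.074075) = 1.301339.
1 − 2Q = 0.925926, giving −¼ ln(0.925926) = 0.019240.
d = 1.301339 + 0.019240 = 1.320579.

1.321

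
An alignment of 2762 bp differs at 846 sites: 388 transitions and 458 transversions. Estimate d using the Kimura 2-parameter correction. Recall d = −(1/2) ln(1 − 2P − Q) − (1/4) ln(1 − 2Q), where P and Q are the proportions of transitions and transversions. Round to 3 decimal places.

0.397

P = 388/2762 ≈ 0.140478 and Q = 458/2762 ≈ 0.165822.
Under the Kimura two-parameter model, d = −½ ln(1 − 2P − Q) − ¼ ln(1 − 2Q).
1 − 2P − Q = 0.553222, giving −½ ln(0.553222) = 0.295998.
1 − 2Q = 0.668356, giving −¼ ln(0.668356) = 0.100734.
d = 0.295998 + 0.100734 = 0.396732.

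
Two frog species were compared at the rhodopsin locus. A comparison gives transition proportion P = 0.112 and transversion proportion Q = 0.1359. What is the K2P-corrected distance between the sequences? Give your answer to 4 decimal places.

0.3024

Under the Kimura two-parameter model, d = −½ ln(1 − 2P − Q) − ¼ ln(1 − 2Q).
1 − 2P − Q = 0.6401, giving −½ ln(0.6401) = 0.223065.
1 − 2Q = 0.7282, giving −¼ ln(0.7282) = 0.079295.
d = 0.223065 + 0.079295 = 0.302360.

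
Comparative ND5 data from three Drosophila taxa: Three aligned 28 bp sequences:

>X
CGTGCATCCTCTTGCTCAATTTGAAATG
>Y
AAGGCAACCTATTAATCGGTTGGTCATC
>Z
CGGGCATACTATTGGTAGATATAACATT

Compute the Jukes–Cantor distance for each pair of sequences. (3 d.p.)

d(X,Y) = 0.724, d(X,Z) = 0.485, d(Y,Z) = 0.724

X–Y: 13/28 sites differ → p ≈ 0.464286, d = −0.75 ln(1 − 0.619048) = 0.723811 ≈ 0.724.
X–Z: 10/28 sites differ → p ≈ 0.357143, d = −0.75 ln(1 − 0.476191) = 0.484971 ≈ 0.485.
Y–Z: 13/28 sites differ → p ≈ 0.464286, d = −0.75 ln(1 − 0.619048) = 0.723811 ≈ 0.724.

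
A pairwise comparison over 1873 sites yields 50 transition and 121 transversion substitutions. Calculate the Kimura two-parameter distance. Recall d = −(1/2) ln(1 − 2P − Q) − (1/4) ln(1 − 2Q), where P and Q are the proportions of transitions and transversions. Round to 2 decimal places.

P = 50/1873 ≈ 0.026695 and Q = 121/1873 ≈ 0.064602.
Under the Kimura two-parameter model, d = −½ ln(1 − 2P − Q) − ¼ ln(1 − 2Q).
1 − 2P − Q = 0.882008, giving −½ ln(0.882008) = 0.062777.
1 − 2Q = 0.870796, giving −¼ ln(0.870796) = 0.034587.
d = 0.062777 + 0.034587 = 0.097364.

0.10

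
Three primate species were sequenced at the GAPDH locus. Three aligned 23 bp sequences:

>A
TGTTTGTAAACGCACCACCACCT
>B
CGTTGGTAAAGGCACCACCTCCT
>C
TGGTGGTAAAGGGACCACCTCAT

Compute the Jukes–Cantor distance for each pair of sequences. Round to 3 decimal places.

d(A,B) = 0.198, d(A,C) = 0.321, d(B,C) = 0.198

A–B: 4/23 sites differ → p ≈ 0.173913, d = −0.75 ln(1 − 0.231884) = 0.197861 ≈ 0.198.
A–C: 6/23 sites differ → p ≈ 0.26087, d = −0.75 ln(1 − 0.347827) = 0.320584 ≈ 0.321.
B–C: 4/23 sites differ → p ≈ 0.173913, d = −0.75 ln(1 − 0.231884) = 0.197861 ≈ 0.198.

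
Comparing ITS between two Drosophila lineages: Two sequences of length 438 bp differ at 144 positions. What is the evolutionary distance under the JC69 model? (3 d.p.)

0.433

p = 144/438 ≈ 0.328767.
d = −(3/4) ln(1 − 4p/3) = −0.75 ln(1 − 0.438356) = −0.75 ln(0.561644)
  = −0.75 × (-0.576887) = 0.432665 substitutions/site.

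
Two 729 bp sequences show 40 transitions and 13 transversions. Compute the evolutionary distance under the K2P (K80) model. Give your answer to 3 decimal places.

0.077

P = 40/729 ≈ 0.05487 and Q = 13/729 ≈ 0.017833.
Under the Kimura two-parameter model, d = −½ ln(1 − 2P − Q) − ¼ ln(1 − 2Q).
1 − 2P − Q = 0.872427, giving −½ ln(0.872427) = 0.068238.
1 − 2Q = 0.964334, giving −¼ ln(0.964334) = 0.009079.
d = 0.068238 + 0.009079 = 0.077317.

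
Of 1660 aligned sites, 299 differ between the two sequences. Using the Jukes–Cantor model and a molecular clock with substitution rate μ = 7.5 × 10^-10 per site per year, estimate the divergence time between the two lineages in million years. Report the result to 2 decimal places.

137.32

p = 299/1660 ≈ 0.18012.
d = −(3/4) ln(1 − 4p/3) = −0.75 ln(1 − 0.24016) = −0.75 ln(0.75984)
  = −0.75 × (-0.274647) = 0.205985 substitutions/site.
Under a molecular clock d = 2μt, so t = d/(2μ) = 0.205985 / (2 × 7.5 × 10^-10) = 137.32 million years.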